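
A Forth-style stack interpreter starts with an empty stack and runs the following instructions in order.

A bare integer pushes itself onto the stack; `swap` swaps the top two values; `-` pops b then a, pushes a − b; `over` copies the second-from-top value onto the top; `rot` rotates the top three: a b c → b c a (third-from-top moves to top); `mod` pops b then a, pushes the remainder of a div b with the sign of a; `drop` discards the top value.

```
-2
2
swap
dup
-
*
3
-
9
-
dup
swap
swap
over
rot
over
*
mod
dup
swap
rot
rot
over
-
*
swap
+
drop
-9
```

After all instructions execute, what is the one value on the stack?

-9

-2   → -2
2    → -2 2
swap → 2 -2
dup  → 2 -2 -2
-    → 2 0
*    → 0
3    → 0 3
-    → -3
9    → -3 9
-    → -12
dup  → -12 -12
swap → -12 -12
swap → -12 -12
over → -12 -12 -12
rot  → -12 -12 -12
over → -12 -12 -12 -12
*    → -12 -12 144
mod  → -12 -12
dup  → -12 -12 -12
swap → -12 -12 -12
rot  → -12 -12 -12
rot  → -12 -12 -12
over → -12 -12 -12 -12
-    → -12 -12 0
*    → -12 0
swap → 0 -12
+    → -12
drop → (empty)
-9   → -9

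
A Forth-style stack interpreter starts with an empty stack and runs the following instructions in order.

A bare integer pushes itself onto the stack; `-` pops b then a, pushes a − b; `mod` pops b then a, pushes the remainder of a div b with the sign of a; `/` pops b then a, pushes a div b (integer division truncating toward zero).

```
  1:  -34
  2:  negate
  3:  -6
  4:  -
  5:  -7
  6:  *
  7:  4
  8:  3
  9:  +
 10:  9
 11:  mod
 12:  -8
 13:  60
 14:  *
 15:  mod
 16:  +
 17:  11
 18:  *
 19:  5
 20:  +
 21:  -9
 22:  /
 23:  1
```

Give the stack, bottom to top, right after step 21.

-34    : -34
negate : 34
-6     : 34 -6
-      : 40
-7     : 40 -7
*      : -280
4      : -280 4
3      : -280 4 3
+      : -280 7
9      : -280 7 9
mod    : -280 7
-8     : -280 7 -8
60     : -280 7 -8 60
*      : -280 7 -480
mod    : -280 7
+      : -273
11     : -273 11
*      : -3003
5      : -3003 5
+      : -2998
-9     : -2998 -9

[-2998, -9]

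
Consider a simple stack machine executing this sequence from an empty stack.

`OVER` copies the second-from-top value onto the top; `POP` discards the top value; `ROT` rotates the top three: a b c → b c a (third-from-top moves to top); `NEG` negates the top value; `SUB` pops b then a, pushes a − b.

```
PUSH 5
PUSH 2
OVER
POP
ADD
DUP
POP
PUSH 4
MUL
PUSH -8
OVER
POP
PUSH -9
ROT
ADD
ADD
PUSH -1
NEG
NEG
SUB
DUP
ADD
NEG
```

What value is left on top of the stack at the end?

PUSH 5  : 5
PUSH 2  : 5 2
OVER    : 5 2 5
POP     : 5 2
ADD     : 7
DUP     : 7 7
POP     : 7
PUSH 4  : 7 4
MUL     : 28
PUSH -8 : 28 -8
OVER    : 28 -8 28
POP     : 28 -8
PUSH -9 : 28 -8 -9
ROT     : -8 -9 28
ADD     : -8 19
ADD     : 11
PUSH -1 : 11 -1
NEG     : 11 1
NEG     : 11 -1
SUB     : 12
DUP     : 12 12
ADD     : 24
NEG     : -24

-24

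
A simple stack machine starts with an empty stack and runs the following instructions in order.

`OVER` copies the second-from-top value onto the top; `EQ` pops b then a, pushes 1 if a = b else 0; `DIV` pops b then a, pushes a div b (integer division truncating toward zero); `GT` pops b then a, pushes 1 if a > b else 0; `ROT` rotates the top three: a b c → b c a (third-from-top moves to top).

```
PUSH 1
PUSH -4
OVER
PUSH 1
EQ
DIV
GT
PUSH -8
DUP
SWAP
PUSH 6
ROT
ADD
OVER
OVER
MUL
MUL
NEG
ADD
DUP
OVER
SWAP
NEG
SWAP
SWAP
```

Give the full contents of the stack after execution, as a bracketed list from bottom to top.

PUSH 1  → [1]
PUSH -4 → [1, -4]
OVER    → [1, -4, 1]
PUSH 1  → [1, -4, 1, 1]
EQ      → [1, -4, 1]
DIV     → [1, -4]
GT      → [1]
PUSH -8 → [1, -8]
DUP     → [1, -8, -8]
SWAP    → [1, -8, -8]
PUSH 6  → [1, -8, -8, 6]
ROT     → [1, -8, 6, -8]
ADD     → [1, -8, -2]
OVER    → [1, -8, -2, -8]
OVER    → [1, -8, -2, -8, -2]
MUL     → [1, -8, -2, 16]
MUL     → [1, -8, -32]
NEG     → [1, -8, 32]
ADD     → [1, 24]
DUP     → [1, 24, 24]
OVER    → [1, 24, 24, 24]
SWAP    → [1, 24, 24, 24]
NEG     → [1, 24, 24, -24]
SWAP    → [1, 24, -24, 24]
SWAP    → [1, 24, 24, -24]

[1, 24, 24, -24]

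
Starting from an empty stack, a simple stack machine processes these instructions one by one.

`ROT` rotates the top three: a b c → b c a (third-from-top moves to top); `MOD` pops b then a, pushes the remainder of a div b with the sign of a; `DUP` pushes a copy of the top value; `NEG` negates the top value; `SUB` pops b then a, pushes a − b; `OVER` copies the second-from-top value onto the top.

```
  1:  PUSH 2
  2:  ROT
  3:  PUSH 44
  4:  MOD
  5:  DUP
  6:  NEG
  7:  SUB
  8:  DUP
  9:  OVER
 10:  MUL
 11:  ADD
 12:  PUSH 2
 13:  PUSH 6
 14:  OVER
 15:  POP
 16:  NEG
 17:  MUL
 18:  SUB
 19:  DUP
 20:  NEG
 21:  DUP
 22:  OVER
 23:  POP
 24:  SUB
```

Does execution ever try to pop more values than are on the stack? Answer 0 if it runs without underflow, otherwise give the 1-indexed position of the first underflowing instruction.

2

PUSH 2 : [2]
ROT  — needs 3 operands, stack has 1 → underflow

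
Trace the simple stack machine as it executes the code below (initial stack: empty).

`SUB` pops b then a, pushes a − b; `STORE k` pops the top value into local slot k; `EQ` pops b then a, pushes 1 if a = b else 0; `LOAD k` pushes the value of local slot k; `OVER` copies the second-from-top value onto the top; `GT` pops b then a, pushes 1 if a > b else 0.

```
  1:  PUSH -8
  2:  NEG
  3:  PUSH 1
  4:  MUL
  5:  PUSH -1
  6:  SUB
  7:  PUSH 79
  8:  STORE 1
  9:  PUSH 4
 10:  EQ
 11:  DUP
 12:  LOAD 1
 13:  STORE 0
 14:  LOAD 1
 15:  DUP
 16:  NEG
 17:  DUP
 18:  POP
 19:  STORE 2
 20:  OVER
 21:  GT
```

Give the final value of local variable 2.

-79

PUSH -8  [-8]
NEG      [8]
PUSH 1   [8, 1]
MUL      [8]
PUSH -1  [8, -1]
SUB      [9]
PUSH 79  [9, 79]
STORE 1  [9]
PUSH 4   [9, 4]
EQ       [0]
DUP      [0, 0]
LOAD 1   [0, 0, 79]
STORE 0  [0, 0]
LOAD 1   [0, 0, 79]
DUP      [0, 0, 79, 79]
NEG      [0, 0, 79, -79]
DUP      [0, 0, 79, -79, -79]
POP      [0, 0, 79, -79]
STORE 2  [0, 0, 79]
OVER     [0, 0, 79, 0]
GT       [0, 0, 1]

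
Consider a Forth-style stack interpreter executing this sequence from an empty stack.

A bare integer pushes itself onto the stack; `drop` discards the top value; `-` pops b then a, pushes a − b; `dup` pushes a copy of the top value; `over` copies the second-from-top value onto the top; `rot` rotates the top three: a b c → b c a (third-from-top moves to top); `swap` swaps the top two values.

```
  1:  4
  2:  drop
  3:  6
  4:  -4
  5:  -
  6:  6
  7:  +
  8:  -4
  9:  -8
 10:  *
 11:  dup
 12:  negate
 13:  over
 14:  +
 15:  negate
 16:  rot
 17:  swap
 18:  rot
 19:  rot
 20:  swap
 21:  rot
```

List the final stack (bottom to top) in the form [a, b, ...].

4      : 4
drop   : (empty)
6      : 6
-4     : 6 -4
-      : 10
6      : 10 6
+      : 16
-4     : 16 -4
-8     : 16 -4 -8
*      : 16 32
dup    : 16 32 32
negate : 16 32 -32
over   : 16 32 -32 32
+      : 16 32 0
negate : 16 32 0
rot    : 32 0 16
swap   : 32 16 0
rot    : 16 0 32
rot    : 0 32 16
swap   : 0 16 32
rot    : 16 32 0

[16, 32, 0]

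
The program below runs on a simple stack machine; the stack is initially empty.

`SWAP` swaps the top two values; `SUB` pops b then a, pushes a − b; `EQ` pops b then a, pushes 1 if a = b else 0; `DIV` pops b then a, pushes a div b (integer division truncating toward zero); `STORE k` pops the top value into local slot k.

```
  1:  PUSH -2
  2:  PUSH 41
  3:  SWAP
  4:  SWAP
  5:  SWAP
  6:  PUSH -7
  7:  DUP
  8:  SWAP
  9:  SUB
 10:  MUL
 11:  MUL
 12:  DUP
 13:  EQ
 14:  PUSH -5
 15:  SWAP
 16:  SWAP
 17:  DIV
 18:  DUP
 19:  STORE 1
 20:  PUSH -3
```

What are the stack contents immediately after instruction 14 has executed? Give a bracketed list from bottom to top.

PUSH -2 -> [-2]
PUSH 41 -> [-2, 41]
SWAP    -> [41, -2]
SWAP    -> [-2, 41]
SWAP    -> [41, -2]
PUSH -7 -> [41, -2, -7]
DUP     -> [41, -2, -7, -7]
SWAP    -> [41, -2, -7, -7]
SUB     -> [41, -2, 0]
MUL     -> [41, 0]
MUL     -> [0]
DUP     -> [0, 0]
EQ      -> [1]
PUSH -5 -> [1, -5]

[1, -5]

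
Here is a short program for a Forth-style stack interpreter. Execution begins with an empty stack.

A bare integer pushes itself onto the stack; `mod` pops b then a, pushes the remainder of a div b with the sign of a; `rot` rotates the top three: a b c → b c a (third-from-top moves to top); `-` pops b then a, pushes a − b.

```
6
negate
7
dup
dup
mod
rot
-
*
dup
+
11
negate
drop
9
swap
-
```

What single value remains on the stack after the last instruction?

-75

6       [6]
negate  [-6]
7       [-6, 7]
dup     [-6, 7, 7]
dup     [-6, 7, 7, 7]
mod     [-6, 7, 0]
rot     [7, 0, -6]
-       [7, 6]
*       [42]
dup     [42, 42]
+       [84]
11      [84, 11]
negate  [84, -11]
drop    [84]
9       [84, 9]
swap    [9, 84]
-       [-75]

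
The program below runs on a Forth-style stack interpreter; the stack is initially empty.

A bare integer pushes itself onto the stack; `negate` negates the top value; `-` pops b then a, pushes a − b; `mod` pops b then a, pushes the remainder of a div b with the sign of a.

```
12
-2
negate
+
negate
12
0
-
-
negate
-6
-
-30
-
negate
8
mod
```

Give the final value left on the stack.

12      12
-2      12 -2
negate  12 2
+       14
negate  -14
12      -14 12
0       -14 12 0
-       -14 12
-       -26
negate  26
-6      26 -6
-       32
-30     32 -30
-       62
negate  -62
8       -62 8
mod     -6

-6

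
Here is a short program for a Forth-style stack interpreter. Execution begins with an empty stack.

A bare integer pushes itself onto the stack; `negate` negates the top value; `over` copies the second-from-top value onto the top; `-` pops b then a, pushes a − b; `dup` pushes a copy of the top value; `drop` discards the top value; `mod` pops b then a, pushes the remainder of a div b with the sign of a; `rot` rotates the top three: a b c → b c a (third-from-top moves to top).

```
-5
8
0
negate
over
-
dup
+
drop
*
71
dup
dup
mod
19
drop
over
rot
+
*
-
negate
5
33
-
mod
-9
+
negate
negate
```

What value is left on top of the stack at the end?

3

-5     -> [-5]
8      -> [-5, 8]
0      -> [-5, 8, 0]
negate -> [-5, 8, 0]
over   -> [-5, 8, 0, 8]
-      -> [-5, 8, -8]
dup    -> [-5, 8, -8, -8]
+      -> [-5, 8, -16]
drop   -> [-5, 8]
*      -> [-40]
71     -> [-40, 71]
dup    -> [-40, 71, 71]
dup    -> [-40, 71, 71, 71]
mod    -> [-40, 71, 0]
19     -> [-40, 71, 0, 19]
drop   -> [-40, 71, 0]
over   -> [-40, 71, 0, 71]
rot    -> [-40, 0, 71, 71]
+      -> [-40, 0, 142]
*      -> [-40, 0]
-      -> [-40]
negate -> [40]
5      -> [40, 5]
33     -> [40, 5, 33]
-      -> [40, -28]
mod    -> [12]
-9     -> [12, -9]
+      -> [3]
negate -> [-3]
negate -> [3]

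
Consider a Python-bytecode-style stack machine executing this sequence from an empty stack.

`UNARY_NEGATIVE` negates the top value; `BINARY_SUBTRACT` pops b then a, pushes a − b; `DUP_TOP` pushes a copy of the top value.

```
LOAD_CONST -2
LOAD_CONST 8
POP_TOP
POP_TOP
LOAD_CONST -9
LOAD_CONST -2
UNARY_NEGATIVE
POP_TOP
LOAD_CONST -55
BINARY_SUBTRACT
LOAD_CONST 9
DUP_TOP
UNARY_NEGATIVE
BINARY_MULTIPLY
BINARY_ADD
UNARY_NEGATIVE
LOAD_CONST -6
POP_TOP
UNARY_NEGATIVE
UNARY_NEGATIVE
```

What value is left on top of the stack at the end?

LOAD_CONST -2   : [-2]
LOAD_CONST 8    : [-2, 8]
POP_TOP         : [-2]
POP_TOP         : []
LOAD_CONST -9   : [-9]
LOAD_CONST -2   : [-9, -2]
UNARY_NEGATIVE  : [-9, 2]
POP_TOP         : [-9]
LOAD_CONST -55  : [-9, -55]
BINARY_SUBTRACT : [46]
LOAD_CONST 9    : [46, 9]
DUP_TOP         : [46, 9, 9]
UNARY_NEGATIVE  : [46, 9, -9]
BINARY_MULTIPLY : [46, -81]
BINARY_ADD      : [-35]
UNARY_NEGATIVE  : [35]
LOAD_CONST -6   : [35, -6]
POP_TOP         : [35]
UNARY_NEGATIVE  : [-35]
UNARY_NEGATIVE  : [35]

35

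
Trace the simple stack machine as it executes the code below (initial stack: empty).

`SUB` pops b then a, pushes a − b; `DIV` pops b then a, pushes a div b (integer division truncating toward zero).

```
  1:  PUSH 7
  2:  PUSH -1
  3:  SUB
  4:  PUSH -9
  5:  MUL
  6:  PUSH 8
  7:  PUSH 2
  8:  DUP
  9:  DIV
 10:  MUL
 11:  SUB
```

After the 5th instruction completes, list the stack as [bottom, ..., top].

PUSH 7  : [7]
PUSH -1 : [7, -1]
SUB     : [8]
PUSH -9 : [8, -9]
MUL     : [-72]

[-72]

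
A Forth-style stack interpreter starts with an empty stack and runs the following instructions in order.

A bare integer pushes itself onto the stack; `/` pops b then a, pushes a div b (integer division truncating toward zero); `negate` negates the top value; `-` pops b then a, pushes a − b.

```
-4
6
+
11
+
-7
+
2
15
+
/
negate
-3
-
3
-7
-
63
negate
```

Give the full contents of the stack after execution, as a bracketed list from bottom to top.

[3, 10, -63]

-4     → -4
6      → -4 6
+      → 2
11     → 2 11
+      → 13
-7     → 13 -7
+      → 6
2      → 6 2
15     → 6 2 15
+      → 6 17
/      → 0
negate → 0
-3     → 0 -3
-      → 3
3      → 3 3
-7     → 3 3 -7
-      → 3 10
63     → 3 10 63
negate → 3 10 -63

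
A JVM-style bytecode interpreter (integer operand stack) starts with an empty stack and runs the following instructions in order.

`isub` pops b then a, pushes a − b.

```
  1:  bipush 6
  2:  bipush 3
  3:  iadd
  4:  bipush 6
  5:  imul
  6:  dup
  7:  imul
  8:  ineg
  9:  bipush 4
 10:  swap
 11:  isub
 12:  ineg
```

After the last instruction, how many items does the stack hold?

bipush 6 → [6]
bipush 3 → [6, 3]
iadd     → [9]
bipush 6 → [9, 6]
imul     → [54]
dup      → [54, 54]
imul     → [2916]
ineg     → [-2916]
bipush 4 → [-2916, 4]
swap     → [4, -2916]
isub     → [2920]
ineg     → [-2920]

1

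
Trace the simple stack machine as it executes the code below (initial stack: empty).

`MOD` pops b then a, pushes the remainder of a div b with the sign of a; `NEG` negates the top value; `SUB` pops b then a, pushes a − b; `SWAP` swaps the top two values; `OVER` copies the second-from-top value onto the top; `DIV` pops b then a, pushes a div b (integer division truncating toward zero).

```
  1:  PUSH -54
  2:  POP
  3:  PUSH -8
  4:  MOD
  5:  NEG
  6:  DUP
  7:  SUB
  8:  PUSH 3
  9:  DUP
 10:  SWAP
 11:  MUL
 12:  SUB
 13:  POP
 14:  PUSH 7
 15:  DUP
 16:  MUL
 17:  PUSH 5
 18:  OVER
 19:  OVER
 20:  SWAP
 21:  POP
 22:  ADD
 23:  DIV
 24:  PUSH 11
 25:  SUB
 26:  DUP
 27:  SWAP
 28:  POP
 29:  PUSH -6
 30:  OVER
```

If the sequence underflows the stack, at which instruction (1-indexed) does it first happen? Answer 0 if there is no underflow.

PUSH -54 : -54
POP      : (empty)
PUSH -8  : -8
MOD  — needs 2 operands, stack has 1 → underflow

4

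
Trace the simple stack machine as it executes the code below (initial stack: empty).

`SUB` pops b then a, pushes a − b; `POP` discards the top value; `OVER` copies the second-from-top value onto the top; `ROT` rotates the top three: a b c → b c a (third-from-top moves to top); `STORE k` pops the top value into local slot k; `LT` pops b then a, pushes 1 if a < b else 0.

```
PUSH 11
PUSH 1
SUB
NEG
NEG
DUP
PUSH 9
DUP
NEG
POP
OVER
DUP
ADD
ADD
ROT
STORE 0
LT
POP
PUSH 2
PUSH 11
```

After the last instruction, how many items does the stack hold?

PUSH 11 → [11]
PUSH 1  → [11, 1]
SUB     → [10]
NEG     → [-10]
NEG     → [10]
DUP     → [10, 10]
PUSH 9  → [10, 10, 9]
DUP     → [10, 10, 9, 9]
NEG     → [10, 10, 9, -9]
POP     → [10, 10, 9]
OVER    → [10, 10, 9, 10]
DUP     → [10, 10, 9, 10, 10]
ADD     → [10, 10, 9, 20]
ADD     → [10, 10, 29]
ROT     → [10, 29, 10]
STORE 0 → [10, 29]
LT      → [1]
POP     → []
PUSH 2  → [2]
PUSH 11 → [2, 11]

2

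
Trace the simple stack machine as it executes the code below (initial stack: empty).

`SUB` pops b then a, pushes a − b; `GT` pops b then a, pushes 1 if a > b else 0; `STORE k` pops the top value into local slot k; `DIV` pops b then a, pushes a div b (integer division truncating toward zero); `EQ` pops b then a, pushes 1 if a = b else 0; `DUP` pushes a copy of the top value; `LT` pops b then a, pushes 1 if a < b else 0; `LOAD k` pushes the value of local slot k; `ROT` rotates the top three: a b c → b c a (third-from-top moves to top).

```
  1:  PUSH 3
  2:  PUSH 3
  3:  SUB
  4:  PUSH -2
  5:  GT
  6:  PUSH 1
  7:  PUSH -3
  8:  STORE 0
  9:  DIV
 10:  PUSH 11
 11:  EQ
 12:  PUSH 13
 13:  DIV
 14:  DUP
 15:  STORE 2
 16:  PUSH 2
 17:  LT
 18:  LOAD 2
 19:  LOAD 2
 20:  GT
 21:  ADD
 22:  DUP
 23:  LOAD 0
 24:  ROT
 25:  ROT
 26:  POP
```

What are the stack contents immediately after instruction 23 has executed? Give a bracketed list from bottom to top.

[1, 1, -3]

PUSH 3  -> [3]
PUSH 3  -> [3, 3]
SUB     -> [0]
PUSH -2 -> [0, -2]
GT      -> [1]
PUSH 1  -> [1, 1]
PUSH -3 -> [1, 1, -3]
STORE 0 -> [1, 1]
DIV     -> [1]
PUSH 11 -> [1, 11]
EQ      -> [0]
PUSH 13 -> [0, 13]
DIV     -> [0]
DUP     -> [0, 0]
STORE 2 -> [0]
PUSH 2  -> [0, 2]
LT      -> [1]
LOAD 2  -> [1, 0]
LOAD 2  -> [1, 0, 0]
GT      -> [1, 0]
ADD     -> [1]
DUP     -> [1, 1]
LOAD 0  -> [1, 1, -3]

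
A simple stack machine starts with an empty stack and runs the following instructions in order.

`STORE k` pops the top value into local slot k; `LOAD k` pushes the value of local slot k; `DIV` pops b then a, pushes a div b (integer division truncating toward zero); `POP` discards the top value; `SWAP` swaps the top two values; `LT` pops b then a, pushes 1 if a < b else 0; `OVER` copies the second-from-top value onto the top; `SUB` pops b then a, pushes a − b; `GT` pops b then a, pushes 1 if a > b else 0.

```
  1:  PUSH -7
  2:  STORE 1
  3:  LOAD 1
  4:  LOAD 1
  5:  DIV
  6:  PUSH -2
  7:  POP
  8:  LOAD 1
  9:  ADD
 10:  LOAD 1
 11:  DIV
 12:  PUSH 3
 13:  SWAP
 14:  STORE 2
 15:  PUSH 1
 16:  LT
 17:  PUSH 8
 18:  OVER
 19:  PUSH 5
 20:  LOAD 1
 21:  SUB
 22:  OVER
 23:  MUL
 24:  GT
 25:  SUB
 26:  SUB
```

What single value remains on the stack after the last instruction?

-8

PUSH -7 → -7
STORE 1 → (empty)
LOAD 1  → -7
LOAD 1  → -7 -7
DIV     → 1
PUSH -2 → 1 -2
POP     → 1
LOAD 1  → 1 -7
ADD     → -6
LOAD 1  → -6 -7
DIV     → 0
PUSH 3  → 0 3
SWAP    → 3 0
STORE 2 → 3
PUSH 1  → 3 1
LT      → 0
PUSH 8  → 0 8
OVER    → 0 8 0
PUSH 5  → 0 8 0 5
LOAD 1  → 0 8 0 5 -7
SUB     → 0 8 0 12
OVER    → 0 8 0 12 0
MUL     → 0 8 0 0
GT      → 0 8 0
SUB     → 0 8
SUB     → -8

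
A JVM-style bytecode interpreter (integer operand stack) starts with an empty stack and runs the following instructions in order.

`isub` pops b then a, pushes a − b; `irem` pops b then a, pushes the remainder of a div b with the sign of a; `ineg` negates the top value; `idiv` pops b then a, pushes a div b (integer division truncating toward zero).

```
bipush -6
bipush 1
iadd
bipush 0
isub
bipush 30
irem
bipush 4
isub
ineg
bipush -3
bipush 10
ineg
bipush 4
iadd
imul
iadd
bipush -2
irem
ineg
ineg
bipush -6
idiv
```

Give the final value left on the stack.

bipush -6 → -6
bipush 1  → -6 1
iadd      → -5
bipush 0  → -5 0
isub      → -5
bipush 30 → -5 30
irem      → -5
bipush 4  → -5 4
isub      → -9
ineg      → 9
bipush -3 → 9 -3
bipush 10 → 9 -3 10
ineg      → 9 -3 -10
bipush 4  → 9 -3 -10 4
iadd      → 9 -3 -6
imul      → 9 18
iadd      → 27
bipush -2 → 27 -2
irem      → 1
ineg      → -1
ineg      → 1
bipush -6 → 1 -6
idiv      → 0

0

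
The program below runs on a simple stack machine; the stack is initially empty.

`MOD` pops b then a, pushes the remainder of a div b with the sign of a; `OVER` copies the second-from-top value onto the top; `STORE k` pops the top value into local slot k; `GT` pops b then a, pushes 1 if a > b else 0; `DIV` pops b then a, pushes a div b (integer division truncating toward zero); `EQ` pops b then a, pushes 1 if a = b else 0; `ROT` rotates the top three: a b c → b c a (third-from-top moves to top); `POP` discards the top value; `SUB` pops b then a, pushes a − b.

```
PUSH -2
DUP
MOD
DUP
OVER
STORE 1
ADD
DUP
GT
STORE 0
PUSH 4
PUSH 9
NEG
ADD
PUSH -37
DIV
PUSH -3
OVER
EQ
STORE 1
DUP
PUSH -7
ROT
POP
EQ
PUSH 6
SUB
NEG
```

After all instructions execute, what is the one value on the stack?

6

PUSH -2  : -2
DUP      : -2 -2
MOD      : 0
DUP      : 0 0
OVER     : 0 0 0
STORE 1  : 0 0
ADD      : 0
DUP      : 0 0
GT       : 0
STORE 0  : (empty)
PUSH 4   : 4
PUSH 9   : 4 9
NEG      : 4 -9
ADD      : -5
PUSH -37 : -5 -37
DIV      : 0
PUSH -3  : 0 -3
OVER     : 0 -3 0
EQ       : 0 0
STORE 1  : 0
DUP      : 0 0
PUSH -7  : 0 0 -7
ROT      : 0 -7 0
POP      : 0 -7
EQ       : 0
PUSH 6   : 0 6
SUB      : -6
NEG      : 6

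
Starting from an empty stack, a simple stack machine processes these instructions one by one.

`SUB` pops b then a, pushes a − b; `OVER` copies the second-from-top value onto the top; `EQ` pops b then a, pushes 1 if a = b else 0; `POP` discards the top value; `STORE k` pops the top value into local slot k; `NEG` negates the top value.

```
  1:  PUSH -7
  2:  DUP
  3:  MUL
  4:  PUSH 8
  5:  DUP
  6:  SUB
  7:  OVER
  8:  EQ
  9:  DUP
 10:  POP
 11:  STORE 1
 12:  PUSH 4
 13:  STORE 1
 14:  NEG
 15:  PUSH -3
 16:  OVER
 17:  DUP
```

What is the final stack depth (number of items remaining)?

4

PUSH -7 → -7
DUP     → -7 -7
MUL     → 49
PUSH 8  → 49 8
DUP     → 49 8 8
SUB     → 49 0
OVER    → 49 0 49
EQ      → 49 0
DUP     → 49 0 0
POP     → 49 0
STORE 1 → 49
PUSH 4  → 49 4
STORE 1 → 49
NEG     → -49
PUSH -3 → -49 -3
OVER    → -49 -3 -49
DUP     → -49 -3 -49 -49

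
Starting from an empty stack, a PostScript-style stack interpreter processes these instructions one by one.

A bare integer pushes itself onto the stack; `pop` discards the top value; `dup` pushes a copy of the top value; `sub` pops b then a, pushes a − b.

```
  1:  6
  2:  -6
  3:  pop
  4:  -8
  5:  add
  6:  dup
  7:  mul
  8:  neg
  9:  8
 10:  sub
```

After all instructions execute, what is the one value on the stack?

-12

6   -> 6
-6  -> 6 -6
pop -> 6
-8  -> 6 -8
add -> -2
dup -> -2 -2
mul -> 4
neg -> -4
8   -> -4 8
sub -> -12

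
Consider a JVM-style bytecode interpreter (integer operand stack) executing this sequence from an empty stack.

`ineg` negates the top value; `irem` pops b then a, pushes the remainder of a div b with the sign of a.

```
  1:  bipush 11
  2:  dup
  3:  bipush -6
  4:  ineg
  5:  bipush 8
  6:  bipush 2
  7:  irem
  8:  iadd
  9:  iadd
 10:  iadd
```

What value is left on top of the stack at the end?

28

bipush 11 → 11
dup       → 11 11
bipush -6 → 11 11 -6
ineg      → 11 11 6
bipush 8  → 11 11 6 8
bipush 2  → 11 11 6 8 2
irem      → 11 11 6 0
iadd      → 11 11 6
iadd      → 11 17
iadd      → 28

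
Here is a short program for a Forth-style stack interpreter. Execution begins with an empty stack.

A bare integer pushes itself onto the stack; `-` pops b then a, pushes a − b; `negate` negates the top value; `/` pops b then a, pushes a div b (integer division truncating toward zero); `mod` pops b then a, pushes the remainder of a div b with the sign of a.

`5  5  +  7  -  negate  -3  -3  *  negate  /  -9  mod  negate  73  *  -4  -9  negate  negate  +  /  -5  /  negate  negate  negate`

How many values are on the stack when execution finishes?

1

5      : 5
5      : 5 5
+      : 10
7      : 10 7
-      : 3
negate : -3
-3     : -3 -3
-3     : -3 -3 -3
*      : -3 9
negate : -3 -9
/      : 0
-9     : 0 -9
mod    : 0
negate : 0
73     : 0 73
*      : 0
-4     : 0 -4
-9     : 0 -4 -9
negate : 0 -4 9
negate : 0 -4 -9
+      : 0 -13
/      : 0
-5     : 0 -5
/      : 0
negate : 0
negate : 0
negate : 0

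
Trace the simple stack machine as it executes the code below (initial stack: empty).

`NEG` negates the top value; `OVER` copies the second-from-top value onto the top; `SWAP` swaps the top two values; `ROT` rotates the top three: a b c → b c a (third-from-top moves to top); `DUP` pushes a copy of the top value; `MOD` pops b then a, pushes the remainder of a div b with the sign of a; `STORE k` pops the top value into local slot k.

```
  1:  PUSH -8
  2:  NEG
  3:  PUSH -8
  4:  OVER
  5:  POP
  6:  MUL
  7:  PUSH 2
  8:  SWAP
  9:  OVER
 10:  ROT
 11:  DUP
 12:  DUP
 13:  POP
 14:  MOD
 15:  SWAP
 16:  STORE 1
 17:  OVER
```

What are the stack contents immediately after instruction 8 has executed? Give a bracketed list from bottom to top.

PUSH -8 : [-8]
NEG     : [8]
PUSH -8 : [8, -8]
OVER    : [8, -8, 8]
POP     : [8, -8]
MUL     : [-64]
PUSH 2  : [-64, 2]
SWAP    : [2, -64]

[2, -64]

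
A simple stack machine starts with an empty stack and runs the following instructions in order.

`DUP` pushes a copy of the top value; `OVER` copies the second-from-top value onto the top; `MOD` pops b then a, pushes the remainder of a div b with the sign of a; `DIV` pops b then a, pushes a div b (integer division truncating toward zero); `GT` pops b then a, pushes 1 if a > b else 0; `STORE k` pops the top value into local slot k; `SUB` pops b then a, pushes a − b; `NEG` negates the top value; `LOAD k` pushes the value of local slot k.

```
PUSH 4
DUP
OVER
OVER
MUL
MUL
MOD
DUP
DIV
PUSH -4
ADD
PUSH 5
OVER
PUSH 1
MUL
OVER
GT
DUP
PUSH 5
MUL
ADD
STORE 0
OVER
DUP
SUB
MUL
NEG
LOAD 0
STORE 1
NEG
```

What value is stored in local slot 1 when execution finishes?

PUSH 4  : 4
DUP     : 4 4
OVER    : 4 4 4
OVER    : 4 4 4 4
MUL     : 4 4 16
MUL     : 4 64
MOD     : 4
DUP     : 4 4
DIV     : 1
PUSH -4 : 1 -4
ADD     : -3
PUSH 5  : -3 5
OVER    : -3 5 -3
PUSH 1  : -3 5 -3 1
MUL     : -3 5 -3
OVER    : -3 5 -3 5
GT      : -3 5 0
DUP     : -3 5 0 0
PUSH 5  : -3 5 0 0 5
MUL     : -3 5 0 0
ADD     : -3 5 0
STORE 0 : -3 5
OVER    : -3 5 -3
DUP     : -3 5 -3 -3
SUB     : -3 5 0
MUL     : -3 0
NEG     : -3 0
LOAD 0  : -3 0 0
STORE 1 : -3 0
NEG     : -3 0

0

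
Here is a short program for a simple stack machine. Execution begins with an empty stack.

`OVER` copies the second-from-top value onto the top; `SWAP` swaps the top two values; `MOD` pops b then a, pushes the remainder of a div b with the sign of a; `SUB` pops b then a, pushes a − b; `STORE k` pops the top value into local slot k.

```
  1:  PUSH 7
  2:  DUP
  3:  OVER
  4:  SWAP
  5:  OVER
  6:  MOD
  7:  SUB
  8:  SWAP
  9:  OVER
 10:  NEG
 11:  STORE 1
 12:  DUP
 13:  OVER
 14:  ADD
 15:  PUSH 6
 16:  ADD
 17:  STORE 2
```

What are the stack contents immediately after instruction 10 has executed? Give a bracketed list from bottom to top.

[7, 7, -7]

PUSH 7 → 7
DUP    → 7 7
OVER   → 7 7 7
SWAP   → 7 7 7
OVER   → 7 7 7 7
MOD    → 7 7 0
SUB    → 7 7
SWAP   → 7 7
OVER   → 7 7 7
NEG    → 7 7 -7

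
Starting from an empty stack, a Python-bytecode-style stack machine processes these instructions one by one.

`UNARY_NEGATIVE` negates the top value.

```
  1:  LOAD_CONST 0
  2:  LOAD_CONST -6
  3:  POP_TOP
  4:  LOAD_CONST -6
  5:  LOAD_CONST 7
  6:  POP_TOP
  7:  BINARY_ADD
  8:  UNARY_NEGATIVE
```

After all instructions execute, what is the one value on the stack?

LOAD_CONST 0   -> [0]
LOAD_CONST -6  -> [0, -6]
POP_TOP        -> [0]
LOAD_CONST -6  -> [0, -6]
LOAD_CONST 7   -> [0, -6, 7]
POP_TOP        -> [0, -6]
BINARY_ADD     -> [-6]
UNARY_NEGATIVE -> [6]

6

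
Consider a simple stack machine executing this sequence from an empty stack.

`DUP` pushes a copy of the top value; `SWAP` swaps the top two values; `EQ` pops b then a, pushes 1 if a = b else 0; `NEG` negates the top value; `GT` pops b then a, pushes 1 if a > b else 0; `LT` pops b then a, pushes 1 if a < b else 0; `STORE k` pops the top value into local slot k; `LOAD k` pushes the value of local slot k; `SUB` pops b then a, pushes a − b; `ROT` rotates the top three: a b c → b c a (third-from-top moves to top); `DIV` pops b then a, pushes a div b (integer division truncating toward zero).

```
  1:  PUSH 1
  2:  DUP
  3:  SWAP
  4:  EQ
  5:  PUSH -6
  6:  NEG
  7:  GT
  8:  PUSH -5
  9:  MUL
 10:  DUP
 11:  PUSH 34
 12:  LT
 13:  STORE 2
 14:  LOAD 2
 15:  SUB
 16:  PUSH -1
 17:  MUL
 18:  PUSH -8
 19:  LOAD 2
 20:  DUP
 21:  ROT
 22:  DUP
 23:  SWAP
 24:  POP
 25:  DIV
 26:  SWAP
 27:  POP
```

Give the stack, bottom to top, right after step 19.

[1, -8, 1]

PUSH 1  -> [1]
DUP     -> [1, 1]
SWAP    -> [1, 1]
EQ      -> [1]
PUSH -6 -> [1, -6]
NEG     -> [1, 6]
GT      -> [0]
PUSH -5 -> [0, -5]
MUL     -> [0]
DUP     -> [0, 0]
PUSH 34 -> [0, 0, 34]
LT      -> [0, 1]
STORE 2 -> [0]
LOAD 2  -> [0, 1]
SUB     -> [-1]
PUSH -1 -> [-1, -1]
MUL     -> [1]
PUSH -8 -> [1, -8]
LOAD 2  -> [1, -8, 1]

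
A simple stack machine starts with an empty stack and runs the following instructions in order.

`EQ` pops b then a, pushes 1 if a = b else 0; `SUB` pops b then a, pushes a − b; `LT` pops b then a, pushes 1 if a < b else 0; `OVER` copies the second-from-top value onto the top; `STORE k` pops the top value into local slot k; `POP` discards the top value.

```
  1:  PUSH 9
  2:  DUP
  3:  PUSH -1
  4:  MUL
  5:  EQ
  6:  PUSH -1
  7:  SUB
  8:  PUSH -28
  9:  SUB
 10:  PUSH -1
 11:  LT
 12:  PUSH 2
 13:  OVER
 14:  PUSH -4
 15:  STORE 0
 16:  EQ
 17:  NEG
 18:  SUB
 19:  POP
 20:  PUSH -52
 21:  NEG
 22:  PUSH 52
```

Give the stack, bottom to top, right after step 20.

[-52]

PUSH 9   -> 9
DUP      -> 9 9
PUSH -1  -> 9 9 -1
MUL      -> 9 -9
EQ       -> 0
PUSH -1  -> 0 -1
SUB      -> 1
PUSH -28 -> 1 -28
SUB      -> 29
PUSH -1  -> 29 -1
LT       -> 0
PUSH 2   -> 0 2
OVER     -> 0 2 0
PUSH -4  -> 0 2 0 -4
STORE 0  -> 0 2 0
EQ       -> 0 0
NEG      -> 0 0
SUB      -> 0
POP      -> (empty)
PUSH -52 -> -52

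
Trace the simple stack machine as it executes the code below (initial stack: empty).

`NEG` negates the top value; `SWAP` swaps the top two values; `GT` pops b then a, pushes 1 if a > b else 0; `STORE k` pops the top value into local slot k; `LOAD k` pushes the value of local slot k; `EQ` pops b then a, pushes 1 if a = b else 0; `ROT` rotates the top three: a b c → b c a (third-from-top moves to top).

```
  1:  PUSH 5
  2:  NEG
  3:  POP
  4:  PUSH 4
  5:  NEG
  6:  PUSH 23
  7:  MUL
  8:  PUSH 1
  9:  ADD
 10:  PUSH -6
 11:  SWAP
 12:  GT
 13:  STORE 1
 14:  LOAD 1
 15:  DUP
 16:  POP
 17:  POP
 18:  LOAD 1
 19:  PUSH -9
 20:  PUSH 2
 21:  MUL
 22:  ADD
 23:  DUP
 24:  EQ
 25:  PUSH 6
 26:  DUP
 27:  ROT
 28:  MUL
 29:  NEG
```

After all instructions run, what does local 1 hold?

PUSH 5  → 5
NEG     → -5
POP     → (empty)
PUSH 4  → 4
NEG     → -4
PUSH 23 → -4 23
MUL     → -92
PUSH 1  → -92 1
ADD     → -91
PUSH -6 → -91 -6
SWAP    → -6 -91
GT      → 1
STORE 1 → (empty)
LOAD 1  → 1
DUP     → 1 1
POP     → 1
POP     → (empty)
LOAD 1  → 1
PUSH -9 → 1 -9
PUSH 2  → 1 -9 2
MUL     → 1 -18
ADD     → -17
DUP     → -17 -17
EQ      → 1
PUSH 6  → 1 6
DUP     → 1 6 6
ROT     → 6 6 1
MUL     → 6 6
NEG     → 6 -6

1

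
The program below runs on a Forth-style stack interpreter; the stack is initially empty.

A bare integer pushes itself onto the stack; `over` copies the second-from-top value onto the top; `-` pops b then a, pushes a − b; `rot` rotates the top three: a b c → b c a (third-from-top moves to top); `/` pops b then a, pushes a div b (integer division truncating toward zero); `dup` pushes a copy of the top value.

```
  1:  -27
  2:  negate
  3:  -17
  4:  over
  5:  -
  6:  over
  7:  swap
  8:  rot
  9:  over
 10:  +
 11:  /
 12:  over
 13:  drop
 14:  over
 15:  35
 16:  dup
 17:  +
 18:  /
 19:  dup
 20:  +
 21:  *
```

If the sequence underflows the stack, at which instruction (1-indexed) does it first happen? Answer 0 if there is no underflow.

-27    → [-27]
negate → [27]
-17    → [27, -17]
over   → [27, -17, 27]
-      → [27, -44]
over   → [27, -44, 27]
swap   → [27, 27, -44]
rot    → [27, -44, 27]
over   → [27, -44, 27, -44]
+      → [27, -44, -17]
/      → [27, 2]
over   → [27, 2, 27]
drop   → [27, 2]
over   → [27, 2, 27]
35     → [27, 2, 27, 35]
dup    → [27, 2, 27, 35, 35]
+      → [27, 2, 27, 70]
/      → [27, 2, 0]
dup    → [27, 2, 0, 0]
+      → [27, 2, 0]
*      → [27, 0]

0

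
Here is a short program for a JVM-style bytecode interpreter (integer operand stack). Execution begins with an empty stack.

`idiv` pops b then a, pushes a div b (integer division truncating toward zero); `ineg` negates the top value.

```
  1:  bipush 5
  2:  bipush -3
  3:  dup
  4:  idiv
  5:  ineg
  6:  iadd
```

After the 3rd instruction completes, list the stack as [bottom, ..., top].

[5, -3, -3]

bipush 5  → 5
bipush -3 → 5 -3
dup       → 5 -3 -3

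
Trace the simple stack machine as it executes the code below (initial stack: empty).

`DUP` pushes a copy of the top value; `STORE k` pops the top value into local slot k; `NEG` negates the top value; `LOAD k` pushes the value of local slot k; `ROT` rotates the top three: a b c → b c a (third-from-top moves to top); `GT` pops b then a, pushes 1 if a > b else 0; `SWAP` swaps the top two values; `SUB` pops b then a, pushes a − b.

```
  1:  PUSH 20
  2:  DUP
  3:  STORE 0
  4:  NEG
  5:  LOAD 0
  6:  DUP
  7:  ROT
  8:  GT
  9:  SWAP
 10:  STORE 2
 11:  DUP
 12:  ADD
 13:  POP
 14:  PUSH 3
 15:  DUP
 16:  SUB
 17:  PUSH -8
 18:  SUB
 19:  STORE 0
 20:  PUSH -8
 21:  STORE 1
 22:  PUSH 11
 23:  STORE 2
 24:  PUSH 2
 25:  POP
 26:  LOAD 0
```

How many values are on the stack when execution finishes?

PUSH 20 → [20]
DUP     → [20, 20]
STORE 0 → [20]
NEG     → [-20]
LOAD 0  → [-20, 20]
DUP     → [-20, 20, 20]
ROT     → [20, 20, -20]
GT      → [20, 1]
SWAP    → [1, 20]
STORE 2 → [1]
DUP     → [1, 1]
ADD     → [2]
POP     → []
PUSH 3  → [3]
DUP     → [3, 3]
SUB     → [0]
PUSH -8 → [0, -8]
SUB     → [8]
STORE 0 → []
PUSH -8 → [-8]
STORE 1 → []
PUSH 11 → [11]
STORE 2 → []
PUSH 2  → [2]
POP     → []
LOAD 0  → [8]

1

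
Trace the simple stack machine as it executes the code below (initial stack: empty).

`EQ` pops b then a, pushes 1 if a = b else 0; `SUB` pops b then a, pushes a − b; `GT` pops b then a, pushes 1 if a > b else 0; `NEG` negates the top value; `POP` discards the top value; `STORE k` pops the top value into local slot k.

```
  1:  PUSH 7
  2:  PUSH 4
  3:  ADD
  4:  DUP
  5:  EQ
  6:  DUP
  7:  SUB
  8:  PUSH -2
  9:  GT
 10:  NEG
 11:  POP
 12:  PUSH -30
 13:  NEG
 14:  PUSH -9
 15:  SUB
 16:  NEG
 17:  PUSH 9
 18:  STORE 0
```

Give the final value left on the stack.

-39

PUSH 7   -> [7]
PUSH 4   -> [7, 4]
ADD      -> [11]
DUP      -> [11, 11]
EQ       -> [1]
DUP      -> [1, 1]
SUB      -> [0]
PUSH -2  -> [0, -2]
GT       -> [1]
NEG      -> [-1]
POP      -> []
PUSH -30 -> [-30]
NEG      -> [30]
PUSH -9  -> [30, -9]
SUB      -> [39]
NEG      -> [-39]
PUSH 9   -> [-39, 9]
STORE 0  -> [-39]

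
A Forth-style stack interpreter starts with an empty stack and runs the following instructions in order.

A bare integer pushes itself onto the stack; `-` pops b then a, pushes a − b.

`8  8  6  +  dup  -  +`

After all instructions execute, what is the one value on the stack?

8

8   : [8]
8   : [8, 8]
6   : [8, 8, 6]
+   : [8, 14]
dup : [8, 14, 14]
-   : [8, 0]
+   : [8]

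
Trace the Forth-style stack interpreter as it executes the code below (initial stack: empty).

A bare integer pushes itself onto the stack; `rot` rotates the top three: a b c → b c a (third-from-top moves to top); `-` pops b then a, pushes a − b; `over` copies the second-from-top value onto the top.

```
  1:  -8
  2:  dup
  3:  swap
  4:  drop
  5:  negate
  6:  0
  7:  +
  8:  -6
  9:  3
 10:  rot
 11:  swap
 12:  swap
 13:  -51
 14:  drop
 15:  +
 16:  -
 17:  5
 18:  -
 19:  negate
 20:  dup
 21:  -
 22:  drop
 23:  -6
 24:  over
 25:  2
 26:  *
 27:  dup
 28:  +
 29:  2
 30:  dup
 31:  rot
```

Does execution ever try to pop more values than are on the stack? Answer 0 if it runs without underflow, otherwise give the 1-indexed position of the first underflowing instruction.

-8     -> [-8]
dup    -> [-8, -8]
swap   -> [-8, -8]
drop   -> [-8]
negate -> [8]
0      -> [8, 0]
+      -> [8]
-6     -> [8, -6]
3      -> [8, -6, 3]
rot    -> [-6, 3, 8]
swap   -> [-6, 8, 3]
swap   -> [-6, 3, 8]
-51    -> [-6, 3, 8, -51]
drop   -> [-6, 3, 8]
+      -> [-6, 11]
-      -> [-17]
5      -> [-17, 5]
-      -> [-22]
negate -> [22]
dup    -> [22, 22]
-      -> [0]
drop   -> []
-6     -> [-6]
over  — needs 2 operands, stack has 1 → underflow

24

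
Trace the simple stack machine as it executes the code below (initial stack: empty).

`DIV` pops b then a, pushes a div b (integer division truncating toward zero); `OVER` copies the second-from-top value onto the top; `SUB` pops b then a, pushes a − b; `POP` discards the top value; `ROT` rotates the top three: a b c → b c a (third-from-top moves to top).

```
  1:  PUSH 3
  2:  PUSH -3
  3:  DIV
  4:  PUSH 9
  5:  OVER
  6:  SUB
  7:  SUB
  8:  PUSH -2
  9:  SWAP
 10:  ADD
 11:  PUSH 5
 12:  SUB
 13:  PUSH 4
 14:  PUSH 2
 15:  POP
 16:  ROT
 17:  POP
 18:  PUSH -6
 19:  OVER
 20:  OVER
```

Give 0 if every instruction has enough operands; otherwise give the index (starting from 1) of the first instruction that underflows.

16

PUSH 3  : [3]
PUSH -3 : [3, -3]
DIV     : [-1]
PUSH 9  : [-1, 9]
OVER    : [-1, 9, -1]
SUB     : [-1, 10]
SUB     : [-11]
PUSH -2 : [-11, -2]
SWAP    : [-2, -11]
ADD     : [-13]
PUSH 5  : [-13, 5]
SUB     : [-18]
PUSH 4  : [-18, 4]
PUSH 2  : [-18, 4, 2]
POP     : [-18, 4]
ROT  — needs 3 operands, stack has 2 → underflow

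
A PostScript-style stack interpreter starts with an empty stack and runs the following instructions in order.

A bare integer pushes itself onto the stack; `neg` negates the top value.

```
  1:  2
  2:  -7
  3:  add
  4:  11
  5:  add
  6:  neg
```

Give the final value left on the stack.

2    2
-7   2 -7
add  -5
11   -5 11
add  6
neg  -6

-6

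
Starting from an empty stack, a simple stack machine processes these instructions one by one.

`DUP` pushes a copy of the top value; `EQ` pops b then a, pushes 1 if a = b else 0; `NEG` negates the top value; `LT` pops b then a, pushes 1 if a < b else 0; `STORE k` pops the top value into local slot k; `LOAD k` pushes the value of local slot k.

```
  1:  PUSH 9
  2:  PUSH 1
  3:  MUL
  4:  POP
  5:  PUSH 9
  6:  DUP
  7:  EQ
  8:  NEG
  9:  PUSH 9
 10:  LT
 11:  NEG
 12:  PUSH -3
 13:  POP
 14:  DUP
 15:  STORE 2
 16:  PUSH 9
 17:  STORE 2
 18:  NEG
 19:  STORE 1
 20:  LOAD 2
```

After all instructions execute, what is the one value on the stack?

9

PUSH 9  → 9
PUSH 1  → 9 1
MUL     → 9
POP     → (empty)
PUSH 9  → 9
DUP     → 9 9
EQ      → 1
NEG     → -1
PUSH 9  → -1 9
LT      → 1
NEG     → -1
PUSH -3 → -1 -3
POP     → -1
DUP     → -1 -1
STORE 2 → -1
PUSH 9  → -1 9
STORE 2 → -1
NEG     → 1
STORE 1 → (empty)
LOAD 2  → 9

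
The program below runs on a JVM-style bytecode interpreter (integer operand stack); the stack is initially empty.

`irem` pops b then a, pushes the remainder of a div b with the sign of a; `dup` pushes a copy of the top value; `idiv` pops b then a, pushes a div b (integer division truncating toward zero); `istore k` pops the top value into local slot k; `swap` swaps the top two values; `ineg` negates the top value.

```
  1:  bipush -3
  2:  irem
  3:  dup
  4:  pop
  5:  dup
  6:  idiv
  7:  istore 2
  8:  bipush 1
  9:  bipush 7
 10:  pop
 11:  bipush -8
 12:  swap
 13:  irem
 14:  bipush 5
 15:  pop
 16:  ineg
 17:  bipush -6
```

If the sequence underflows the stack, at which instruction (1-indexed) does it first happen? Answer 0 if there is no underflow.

2

bipush -3 -> [-3]
irem  — needs 2 operands, stack has 1 → underflow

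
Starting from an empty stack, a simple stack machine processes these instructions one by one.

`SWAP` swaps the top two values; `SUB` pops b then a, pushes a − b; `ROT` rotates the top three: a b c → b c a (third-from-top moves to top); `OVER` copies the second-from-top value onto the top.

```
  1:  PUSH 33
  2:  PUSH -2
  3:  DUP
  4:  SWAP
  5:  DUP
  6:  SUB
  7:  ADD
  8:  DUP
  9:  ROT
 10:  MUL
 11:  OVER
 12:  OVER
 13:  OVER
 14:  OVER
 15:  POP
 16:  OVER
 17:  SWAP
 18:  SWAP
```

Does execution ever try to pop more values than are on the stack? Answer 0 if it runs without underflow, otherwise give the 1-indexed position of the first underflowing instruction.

0

PUSH 33 → 33
PUSH -2 → 33 -2
DUP     → 33 -2 -2
SWAP    → 33 -2 -2
DUP     → 33 -2 -2 -2
SUB     → 33 -2 0
ADD     → 33 -2
DUP     → 33 -2 -2
ROT     → -2 -2 33
MUL     → -2 -66
OVER    → -2 -66 -2
OVER    → -2 -66 -2 -66
OVER    → -2 -66 -2 -66 -2
OVER    → -2 -66 -2 -66 -2 -66
POP     → -2 -66 -2 -66 -2
OVER    → -2 -66 -2 -66 -2 -66
SWAP    → -2 -66 -2 -66 -66 -2
SWAP    → -2 -66 -2 -66 -2 -66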